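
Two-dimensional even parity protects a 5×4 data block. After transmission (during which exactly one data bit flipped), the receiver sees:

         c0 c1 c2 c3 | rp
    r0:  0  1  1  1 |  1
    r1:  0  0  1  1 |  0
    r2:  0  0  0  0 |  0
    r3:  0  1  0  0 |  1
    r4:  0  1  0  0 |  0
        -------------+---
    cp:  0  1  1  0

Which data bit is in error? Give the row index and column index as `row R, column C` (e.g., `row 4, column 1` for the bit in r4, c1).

Recompute each row's even parity and compare to rp:
  r0: data parity 1, sent rp 1 → ok
  r1: data parity 0, sent rp 0 → ok
  r2: data parity 0, sent rp 0 → ok
  r3: data parity 1, sent rp 1 → ok
  r4: data parity 1, sent rp 0 → mismatch
Recompute each column's even parity and compare to cp:
  c0: data parity 0, sent cp 0 → ok
  c1: data parity 1, sent cp 1 → ok
  c2: data parity 0, sent cp 1 → mismatch
  c3: data parity 0, sent cp 0 → ok
Exactly one row (r4) and one column (c2) fail → the flipped bit is at their intersection.

row 4, column 2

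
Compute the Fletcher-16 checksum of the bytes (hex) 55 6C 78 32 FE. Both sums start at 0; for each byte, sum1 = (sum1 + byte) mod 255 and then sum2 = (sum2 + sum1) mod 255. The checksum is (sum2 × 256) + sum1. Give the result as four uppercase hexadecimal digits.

296B

Running sums (mod 255):
  after byte 0 (55): sum1=85, sum2=85
  after byte 1 (6C): sum1=193, sum2=23
  after byte 2 (78): sum1=58, sum2=81
  after byte 3 (32): sum1=108, sum2=189
  after byte 4 (FE): sum1=107, sum2=41
Checksum = sum2·256 + sum1 = 41·256 + 107 = 10603 = 0x296B.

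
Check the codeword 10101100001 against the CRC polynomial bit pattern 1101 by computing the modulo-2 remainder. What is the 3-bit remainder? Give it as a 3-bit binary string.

011

Modulo-2 division of 10101100001 by 1101:
  pos 0: 1010 XOR 1101 = 0111
  pos 1: 1111 XOR 1101 = 0010
  pos 3: 1010 XOR 1101 = 0111
  pos 4: 1110 XOR 1101 = 0011
  pos 6: 1100 XOR 1101 = 0001
Remainder = 011 (nonzero — an error is detected).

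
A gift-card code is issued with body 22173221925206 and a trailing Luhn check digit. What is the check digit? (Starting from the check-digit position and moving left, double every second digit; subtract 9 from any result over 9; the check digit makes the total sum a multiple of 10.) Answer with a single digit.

2

Partial digits right→left: 6 0 2 5 2 9 1 2 2 3 7 1 2 2
Double every second digit counting from the check-digit position (so the 1st, 3rd, 5th, ... of the partial from the right).
  doubled (with −9 where >9): 3 4 4 2 4 5 4 → sum 26
  kept as-is: 0 5 9 2 3 1 2 → sum 22
Total = 26 + 22 = 48.
Check digit = (10 − (48 mod 10)) mod 10 = 2.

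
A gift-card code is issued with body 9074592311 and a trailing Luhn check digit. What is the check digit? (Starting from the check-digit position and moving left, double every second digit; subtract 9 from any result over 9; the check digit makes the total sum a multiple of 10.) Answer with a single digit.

1

Partial digits right→left: 1 1 3 2 9 5 4 7 0 9
Double every second digit counting from the check-digit position (so the 1st, 3rd, 5th, ... of the partial from the right).
  doubled (with −9 where >9): 2 6 9 8 0 → sum 25
  kept as-is: 1 2 5 7 9 → sum 24
Total = 25 + 24 = 49.
Check digit = (10 − (49 mod 10)) mod 10 = 1.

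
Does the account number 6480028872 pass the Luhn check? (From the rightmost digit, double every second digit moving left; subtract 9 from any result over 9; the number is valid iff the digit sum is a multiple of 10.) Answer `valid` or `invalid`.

invalid

From the right, keep odd positions and double even positions (subtract 9 from any doubled value over 9):
  doubled (positions 2,4,...): 5 7 0 7 3 → sum 22
  kept (positions 1,3,...): 2 8 2 0 4 → sum 16
Total = 38.
38 mod 10 = 8, so the number is invalid.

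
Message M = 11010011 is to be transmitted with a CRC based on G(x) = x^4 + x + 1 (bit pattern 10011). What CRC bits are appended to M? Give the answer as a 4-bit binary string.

1001

Append 4 zeros: 110100110000. Divide by 10011 (XOR where the leading bit is 1):
  pos 0: 11010 XOR 10011 = 01001
  pos 1: 10010 XOR 10011 = 00001
  pos 5: 11100 XOR 10011 = 01111
  pos 6: 11110 XOR 10011 = 01101
  pos 7: 11010 XOR 10011 = 01001
Remainder (last 4 bits) = 1001. This is the CRC / FCS.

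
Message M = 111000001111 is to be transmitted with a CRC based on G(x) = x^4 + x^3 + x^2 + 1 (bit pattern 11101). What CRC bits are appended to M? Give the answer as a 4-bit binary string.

Append 4 zeros: 1110000011110000. Divide by 11101 (XOR where the leading bit is 1):
  pos 0: 11100 XOR 11101 = 00001
  pos 4: 10001 XOR 11101 = 01100
  pos 5: 11001 XOR 11101 = 00100
  pos 7: 10011 XOR 11101 = 01110
  pos 8: 11100 XOR 11101 = 00001
Remainder (last 4 bits) = 1000. This is the CRC / FCS.

1000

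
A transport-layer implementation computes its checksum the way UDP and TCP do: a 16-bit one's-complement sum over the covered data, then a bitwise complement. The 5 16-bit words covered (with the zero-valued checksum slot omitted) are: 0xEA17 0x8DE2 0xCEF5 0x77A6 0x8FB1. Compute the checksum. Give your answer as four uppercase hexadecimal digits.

One's-complement addition (fold any carry out of bit 15 back into bit 0):
  0xEA17 + 0x8DE2 = 0x177F9 → wrap carry → 0x77FA
  0x77FA + 0xCEF5 = 0x146EF → wrap carry → 0x46F0
  0x46F0 + 0x77A6 = 0x0BE96
  0xBE96 + 0x8FB1 = 0x14E47 → wrap carry → 0x4E48
One's-complement sum = 0x4E48.
Checksum = ~0x4E48 & 0xFFFF = 0xB1B7.

B1B7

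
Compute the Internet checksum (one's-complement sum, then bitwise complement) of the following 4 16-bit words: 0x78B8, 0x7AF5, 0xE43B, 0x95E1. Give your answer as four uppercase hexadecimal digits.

9234

One's-complement addition (fold any carry out of bit 15 back into bit 0):
  0x78B8 + 0x7AF5 = 0x0F3AD
  0xF3AD + 0xE43B = 0x1D7E8 → wrap carry → 0xD7E9
  0xD7E9 + 0x95E1 = 0x16DCA → wrap carry → 0x6DCB
One's-complement sum = 0x6DCB.
Checksum = ~0x6DCB & 0xFFFF = 0x9234.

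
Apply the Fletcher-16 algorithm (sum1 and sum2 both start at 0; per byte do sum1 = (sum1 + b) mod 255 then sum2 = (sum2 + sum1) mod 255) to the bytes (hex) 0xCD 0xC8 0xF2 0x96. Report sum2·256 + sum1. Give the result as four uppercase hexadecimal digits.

0E20

Running sums (mod 255):
  after byte 0 (0xCD): sum1=205, sum2=205
  after byte 1 (0xC8): sum1=150, sum2=100
  after byte 2 (0xF2): sum1=137, sum2=237
  after byte 3 (0x96): sum1=32, sum2=14
Checksum = sum2·256 + sum1 = 14·256 + 32 = 3616 = 0x0E20.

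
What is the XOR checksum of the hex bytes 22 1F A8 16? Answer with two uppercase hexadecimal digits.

XOR the bytes together:
  start with 0x22
  0x22 ⊕ 0x1F = 0x3D
  0x3D ⊕ 0xA8 = 0x95
  0x95 ⊕ 0x16 = 0x83

83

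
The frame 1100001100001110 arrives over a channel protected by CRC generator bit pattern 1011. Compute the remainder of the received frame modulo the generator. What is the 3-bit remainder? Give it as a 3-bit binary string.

Modulo-2 division of 1100001100001110 by 1011:
  pos 0: 1100 XOR 1011 = 0111
  pos 1: 1110 XOR 1011 = 0101
  pos 2: 1010 XOR 1011 = 0001
  pos 5: 1110 XOR 1011 = 0101
  pos 6: 1010 XOR 1011 = 0001
  pos 9: 1001 XOR 1011 = 0010
  pos 11: 1011 XOR 1011 = 0000
Remainder = 000 (zero — the frame passes the CRC check).

000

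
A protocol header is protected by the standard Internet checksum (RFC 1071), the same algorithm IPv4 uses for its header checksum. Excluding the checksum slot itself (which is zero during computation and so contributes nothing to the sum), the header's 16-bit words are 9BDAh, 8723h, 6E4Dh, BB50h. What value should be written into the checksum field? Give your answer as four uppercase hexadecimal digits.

B363

One's-complement addition (fold any carry out of bit 15 back into bit 0):
  0x9BDA + 0x8723 = 0x122FD → wrap carry → 0x22FE
  0x22FE + 0x6E4D = 0x0914B
  0x914B + 0xBB50 = 0x14C9B → wrap carry → 0x4C9C
One's-complement sum = 0x4C9C.
Checksum = ~0x4C9C & 0xFFFF = 0xB363.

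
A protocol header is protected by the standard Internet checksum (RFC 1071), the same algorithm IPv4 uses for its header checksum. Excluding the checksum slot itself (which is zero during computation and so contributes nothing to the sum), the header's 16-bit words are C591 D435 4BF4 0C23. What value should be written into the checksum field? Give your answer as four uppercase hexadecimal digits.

One's-complement addition (fold any carry out of bit 15 back into bit 0):
  0xC591 + 0xD435 = 0x199C6 → wrap carry → 0x99C7
  0x99C7 + 0x4BF4 = 0x0E5BB
  0xE5BB + 0x0C23 = 0x0F1DE
One's-complement sum = 0xF1DE.
Checksum = ~0xF1DE & 0xFFFF = 0x0E21.

0E21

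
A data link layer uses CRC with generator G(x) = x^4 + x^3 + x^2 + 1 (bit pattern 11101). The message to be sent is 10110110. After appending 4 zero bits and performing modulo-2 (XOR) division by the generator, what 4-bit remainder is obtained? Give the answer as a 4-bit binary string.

Append 4 zeros: 101101100000. Divide by 11101 (XOR where the leading bit is 1):
  pos 0: 10110 XOR 11101 = 01011
  pos 1: 10111 XOR 11101 = 01010
  pos 2: 10101 XOR 11101 = 01000
  pos 3: 10000 XOR 11101 = 01101
  pos 4: 11010 XOR 11101 = 00111
  pos 6: 11100 XOR 11101 = 00001
Remainder (last 4 bits) = 0010. This is the CRC / FCS.

0010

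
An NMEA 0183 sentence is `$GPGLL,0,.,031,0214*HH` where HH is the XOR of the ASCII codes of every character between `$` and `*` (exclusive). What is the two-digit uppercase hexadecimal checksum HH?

7B

XOR the ASCII codes of the payload characters:
  'G' = 0x47 → acc = 0x47
  'P' = 0x50 → acc = 0x17
  'G' = 0x47 → acc = 0x50
  'L' = 0x4C → acc = 0x1C
  'L' = 0x4C → acc = 0x50
  ',' = 0x2C → acc = 0x7C
  '0' = 0x30 → acc = 0x4C
  ',' = 0x2C → acc = 0x60
  '.' = 0x2E → acc = 0x4E
  ',' = 0x2C → acc = 0x62
  '0' = 0x30 → acc = 0x52
  '3' = 0x33 → acc = 0x61
  '1' = 0x31 → acc = 0x50
  ',' = 0x2C → acc = 0x7C
  '0' = 0x30 → acc = 0x4C
  '2' = 0x32 → acc = 0x7E
  '1' = 0x31 → acc = 0x4F
  '4' = 0x34 → acc = 0x7B
Checksum = 0x7B.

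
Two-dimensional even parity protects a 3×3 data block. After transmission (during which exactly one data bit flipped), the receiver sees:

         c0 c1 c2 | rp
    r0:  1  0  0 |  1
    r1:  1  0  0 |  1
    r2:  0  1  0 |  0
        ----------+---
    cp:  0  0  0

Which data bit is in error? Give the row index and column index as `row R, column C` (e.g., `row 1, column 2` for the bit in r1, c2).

row 2, column 1

Recompute each row's even parity and compare to rp:
  r0: data parity 1, sent rp 1 → ok
  r1: data parity 1, sent rp 1 → ok
  r2: data parity 1, sent rp 0 → mismatch
Recompute each column's even parity and compare to cp:
  c0: data parity 0, sent cp 0 → ok
  c1: data parity 1, sent cp 0 → mismatch
  c2: data parity 0, sent cp 0 → ok
Exactly one row (r2) and one column (c1) fail → the flipped bit is at their intersection.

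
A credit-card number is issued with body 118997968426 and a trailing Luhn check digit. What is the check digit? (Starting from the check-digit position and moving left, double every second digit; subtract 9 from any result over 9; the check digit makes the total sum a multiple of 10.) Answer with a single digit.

3

Partial digits right→left: 6 2 4 8 6 9 7 9 9 8 1 1
Double every second digit counting from the check-digit position (so the 1st, 3rd, 5th, ... of the partial from the right).
  doubled (with −9 where >9): 3 8 3 5 9 2 → sum 30
  kept as-is: 2 8 9 9 8 1 → sum 37
Total = 30 + 37 = 67.
Check digit = (10 − (67 mod 10)) mod 10 = 3.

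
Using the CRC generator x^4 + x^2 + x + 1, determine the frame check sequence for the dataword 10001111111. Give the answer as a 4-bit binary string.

1100

Append 4 zeros: 100011111110000. Divide by 10111 (XOR where the leading bit is 1):
  pos 0: 10001 XOR 10111 = 00110
  pos 2: 11011 XOR 10111 = 01100
  pos 3: 11001 XOR 10111 = 01110
  pos 4: 11101 XOR 10111 = 01010
  pos 5: 10101 XOR 10111 = 00010
  pos 8: 10100 XOR 10111 = 00011
Remainder (last 4 bits) = 1100. This is the CRC / FCS.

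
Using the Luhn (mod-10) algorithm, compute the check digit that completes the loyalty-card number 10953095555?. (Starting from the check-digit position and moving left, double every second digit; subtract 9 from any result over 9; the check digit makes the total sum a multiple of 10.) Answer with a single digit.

Partial digits right→left: 5 5 5 5 9 0 3 5 9 0 1
Double every second digit counting from the check-digit position (so the 1st, 3rd, 5th, ... of the partial from the right).
  doubled (with −9 where >9): 1 1 9 6 9 2 → sum 28
  kept as-is: 5 5 0 5 0 → sum 15
Total = 28 + 15 = 43.
Check digit = (10 − (43 mod 10)) mod 10 = 7.

7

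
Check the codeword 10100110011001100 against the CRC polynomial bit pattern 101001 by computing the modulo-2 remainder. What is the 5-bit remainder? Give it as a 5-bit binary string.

00000

Modulo-2 division of 10100110011001100 by 101001:
  pos 0: 101001 XOR 101001 = 000000
  pos 6: 100110 XOR 101001 = 001111
  pos 8: 111101 XOR 101001 = 010100
  pos 9: 101001 XOR 101001 = 000000
Remainder = 00000 (zero — the frame passes the CRC check).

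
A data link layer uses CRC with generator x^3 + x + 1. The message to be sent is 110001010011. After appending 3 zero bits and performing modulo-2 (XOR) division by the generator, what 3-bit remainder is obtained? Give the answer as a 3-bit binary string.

Append 3 zeros: 110001010011000. Divide by 1011 (XOR where the leading bit is 1):
  pos 0: 1100 XOR 1011 = 0111
  pos 1: 1110 XOR 1011 = 0101
  pos 2: 1011 XOR 1011 = 0000
  pos 7: 1001 XOR 1011 = 0010
  pos 9: 1010 XOR 1011 = 0001
Remainder (last 3 bits) = 100. This is the CRC / FCS.

100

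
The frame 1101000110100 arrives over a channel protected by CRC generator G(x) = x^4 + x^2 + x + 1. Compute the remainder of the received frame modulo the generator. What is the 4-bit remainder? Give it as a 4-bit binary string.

Modulo-2 division of 1101000110100 by 10111:
  pos 0: 11010 XOR 10111 = 01101
  pos 1: 11010 XOR 10111 = 01101
  pos 2: 11010 XOR 10111 = 01101
  pos 3: 11011 XOR 10111 = 01100
  pos 4: 11001 XOR 10111 = 01110
  pos 5: 11100 XOR 10111 = 01011
  pos 6: 10111 XOR 10111 = 00000
Remainder = 0000 (zero — the frame passes the CRC check).

0000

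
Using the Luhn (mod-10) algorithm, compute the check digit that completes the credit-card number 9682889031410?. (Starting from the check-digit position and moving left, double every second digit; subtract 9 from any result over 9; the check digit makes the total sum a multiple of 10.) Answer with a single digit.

6

Partial digits right→left: 0 1 4 1 3 0 9 8 8 2 8 6 9
Double every second digit counting from the check-digit position (so the 1st, 3rd, 5th, ... of the partial from the right).
  doubled (with −9 where >9): 0 8 6 9 7 7 9 → sum 46
  kept as-is: 1 1 0 8 2 6 → sum 18
Total = 46 + 18 = 64.
Check digit = (10 − (64 mod 10)) mod 10 = 6.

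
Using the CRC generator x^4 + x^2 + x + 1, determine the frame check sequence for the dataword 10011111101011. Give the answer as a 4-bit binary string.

Append 4 zeros: 100111111010110000. Divide by 10111 (XOR where the leading bit is 1):
  pos 0: 10011 XOR 10111 = 00100
  pos 2: 10011 XOR 10111 = 00100
  pos 4: 10011 XOR 10111 = 00100
  pos 6: 10001 XOR 10111 = 00110
  pos 8: 11001 XOR 10111 = 01110
  pos 9: 11101 XOR 10111 = 01010
  pos 10: 10100 XOR 10111 = 00011
  pos 13: 11000 XOR 10111 = 01111
Remainder (last 4 bits) = 1111. This is the CRC / FCS.

1111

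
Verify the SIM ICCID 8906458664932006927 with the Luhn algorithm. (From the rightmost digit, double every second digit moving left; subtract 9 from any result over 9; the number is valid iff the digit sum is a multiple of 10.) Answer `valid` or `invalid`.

valid

From the right, keep odd positions and double even positions (subtract 9 from any doubled value over 9):
  doubled (positions 2,4,...): 4 3 0 6 8 3 1 3 9 → sum 37
  kept (positions 1,3,...): 7 9 0 2 9 6 8 4 0 8 → sum 53
Total = 90.
90 mod 10 = 0, so the number is valid.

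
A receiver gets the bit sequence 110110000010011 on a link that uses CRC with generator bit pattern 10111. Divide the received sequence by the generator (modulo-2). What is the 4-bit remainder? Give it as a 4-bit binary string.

0001

Modulo-2 division of 110110000010011 by 10111:
  pos 0: 11011 XOR 10111 = 01100
  pos 1: 11000 XOR 10111 = 01111
  pos 2: 11110 XOR 10111 = 01001
  pos 3: 10010 XOR 10111 = 00101
  pos 5: 10100 XOR 10111 = 00011
  pos 8: 11100 XOR 10111 = 01011
  pos 9: 10111 XOR 10111 = 00000
Remainder = 0001 (nonzero — an error is detected).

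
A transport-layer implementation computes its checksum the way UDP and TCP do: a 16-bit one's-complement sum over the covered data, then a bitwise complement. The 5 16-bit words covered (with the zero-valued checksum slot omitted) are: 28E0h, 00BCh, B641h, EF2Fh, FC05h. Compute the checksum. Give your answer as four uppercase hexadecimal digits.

34EC

One's-complement addition (fold any carry out of bit 15 back into bit 0):
  0x28E0 + 0x00BC = 0x0299C
  0x299C + 0xB641 = 0x0DFDD
  0xDFDD + 0xEF2F = 0x1CF0C → wrap carry → 0xCF0D
  0xCF0D + 0xFC05 = 0x1CB12 → wrap carry → 0xCB13
One's-complement sum = 0xCB13.
Checksum = ~0xCB13 & 0xFFFF = 0x34EC.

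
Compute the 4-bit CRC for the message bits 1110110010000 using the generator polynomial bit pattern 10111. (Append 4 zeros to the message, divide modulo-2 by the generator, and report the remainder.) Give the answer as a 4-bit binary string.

Append 4 zeros: 11101100100000000. Divide by 10111 (XOR where the leading bit is 1):
  pos 0: 11101 XOR 10111 = 01010
  pos 1: 10101 XOR 10111 = 00010
  pos 4: 10001 XOR 10111 = 00110
  pos 6: 11000 XOR 10111 = 01111
  pos 7: 11110 XOR 10111 = 01001
  pos 8: 10010 XOR 10111 = 00101
  pos 10: 10100 XOR 10111 = 00011
Remainder (last 4 bits) = 1100. This is the CRC / FCS.

1100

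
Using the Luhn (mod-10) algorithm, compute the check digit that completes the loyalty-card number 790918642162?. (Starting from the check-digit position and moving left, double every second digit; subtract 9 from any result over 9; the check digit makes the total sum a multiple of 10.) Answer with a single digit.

9

Partial digits right→left: 2 6 1 2 4 6 8 1 9 0 9 7
Double every second digit counting from the check-digit position (so the 1st, 3rd, 5th, ... of the partial from the right).
  doubled (with −9 where >9): 4 2 8 7 9 9 → sum 39
  kept as-is: 6 2 6 1 0 7 → sum 22
Total = 39 + 22 = 61.
Check digit = (10 − (61 mod 10)) mod 10 = 9.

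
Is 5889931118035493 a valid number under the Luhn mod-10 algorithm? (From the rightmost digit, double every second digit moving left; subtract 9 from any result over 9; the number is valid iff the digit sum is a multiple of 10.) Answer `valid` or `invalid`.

valid

From the right, keep odd positions and double even positions (subtract 9 from any doubled value over 9):
  doubled (positions 2,4,...): 9 1 0 2 2 9 7 1 → sum 31
  kept (positions 1,3,...): 3 4 3 8 1 3 9 8 → sum 39
Total = 70.
70 mod 10 = 0, so the number is valid.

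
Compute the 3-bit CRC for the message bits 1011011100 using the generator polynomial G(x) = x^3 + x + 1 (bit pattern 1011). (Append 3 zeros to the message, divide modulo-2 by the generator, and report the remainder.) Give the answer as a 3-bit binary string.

011

Append 3 zeros: 1011011100000. Divide by 1011 (XOR where the leading bit is 1):
  pos 0: 1011 XOR 1011 = 0000
  pos 5: 1110 XOR 1011 = 0101
  pos 6: 1010 XOR 1011 = 0001
  pos 9: 1000 XOR 1011 = 0011
Remainder (last 3 bits) = 011. This is the CRC / FCS.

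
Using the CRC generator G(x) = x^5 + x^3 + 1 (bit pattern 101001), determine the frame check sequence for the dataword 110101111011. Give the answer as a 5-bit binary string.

Append 5 zeros: 11010111101100000. Divide by 101001 (XOR where the leading bit is 1):
  pos 0: 110101 XOR 101001 = 011100
  pos 1: 111001 XOR 101001 = 010000
  pos 2: 100001 XOR 101001 = 001000
  pos 4: 100010 XOR 101001 = 001011
  pos 6: 101111 XOR 101001 = 000110
  pos 9: 110000 XOR 101001 = 011001
  pos 10: 110010 XOR 101001 = 011011
  pos 11: 110110 XOR 101001 = 011111
Remainder (last 5 bits) = 11111. This is the CRC / FCS.

11111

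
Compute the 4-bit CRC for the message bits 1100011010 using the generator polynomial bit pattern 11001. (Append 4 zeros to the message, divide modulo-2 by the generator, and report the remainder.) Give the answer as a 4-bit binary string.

Append 4 zeros: 11000110100000. Divide by 11001 (XOR where the leading bit is 1):
  pos 0: 11000 XOR 11001 = 00001
  pos 4: 11101 XOR 11001 = 00100
  pos 6: 10000 XOR 11001 = 01001
  pos 7: 10010 XOR 11001 = 01011
  pos 8: 10110 XOR 11001 = 01111
  pos 9: 11110 XOR 11001 = 00111
Remainder (last 4 bits) = 0111. This is the CRC / FCS.

0111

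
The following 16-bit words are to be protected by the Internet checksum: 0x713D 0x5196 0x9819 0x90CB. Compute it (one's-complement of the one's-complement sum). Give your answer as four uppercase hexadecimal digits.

1447

One's-complement addition (fold any carry out of bit 15 back into bit 0):
  0x713D + 0x5196 = 0x0C2D3
  0xC2D3 + 0x9819 = 0x15AEC → wrap carry → 0x5AED
  0x5AED + 0x90CB = 0x0EBB8
One's-complement sum = 0xEBB8.
Checksum = ~0xEBB8 & 0xFFFF = 0x1447.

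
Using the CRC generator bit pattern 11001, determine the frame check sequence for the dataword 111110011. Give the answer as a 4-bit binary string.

Append 4 zeros: 1111100110000. Divide by 11001 (XOR where the leading bit is 1):
  pos 0: 11111 XOR 11001 = 00110
  pos 2: 11000 XOR 11001 = 00001
  pos 6: 11100 XOR 11001 = 00101
  pos 8: 10100 XOR 11001 = 01101
Remainder (last 4 bits) = 1101. This is the CRC / FCS.

1101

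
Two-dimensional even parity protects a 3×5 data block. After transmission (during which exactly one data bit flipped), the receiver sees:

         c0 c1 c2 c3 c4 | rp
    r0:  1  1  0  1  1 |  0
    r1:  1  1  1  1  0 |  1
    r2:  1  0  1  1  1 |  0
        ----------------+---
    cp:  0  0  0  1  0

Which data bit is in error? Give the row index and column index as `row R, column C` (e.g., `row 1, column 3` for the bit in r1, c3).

row 1, column 0

Recompute each row's even parity and compare to rp:
  r0: data parity 0, sent rp 0 → ok
  r1: data parity 0, sent rp 1 → mismatch
  r2: data parity 0, sent rp 0 → ok
Recompute each column's even parity and compare to cp:
  c0: data parity 1, sent cp 0 → mismatch
  c1: data parity 0, sent cp 0 → ok
  c2: data parity 0, sent cp 0 → ok
  c3: data parity 1, sent cp 1 → ok
  c4: data parity 0, sent cp 0 → ok
Exactly one row (r1) and one column (c0) fail → the flipped bit is at their intersection.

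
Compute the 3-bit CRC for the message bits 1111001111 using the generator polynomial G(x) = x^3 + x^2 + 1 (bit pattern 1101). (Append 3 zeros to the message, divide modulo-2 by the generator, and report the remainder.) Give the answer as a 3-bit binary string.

Append 3 zeros: 1111001111000. Divide by 1101 (XOR where the leading bit is 1):
  pos 0: 1111 XOR 1101 = 0010
  pos 2: 1000 XOR 1101 = 0101
  pos 3: 1011 XOR 1101 = 0110
  pos 4: 1101 XOR 1101 = 0000
  pos 8: 1100 XOR 1101 = 0001
Remainder (last 3 bits) = 010. This is the CRC / FCS.

010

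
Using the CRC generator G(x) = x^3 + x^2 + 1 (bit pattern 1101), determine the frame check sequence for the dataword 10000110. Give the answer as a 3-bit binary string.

001

Append 3 zeros: 10000110000. Divide by 1101 (XOR where the leading bit is 1):
  pos 0: 1000 XOR 1101 = 0101
  pos 1: 1010 XOR 1101 = 0111
  pos 2: 1111 XOR 1101 = 0010
  pos 4: 1010 XOR 1101 = 0111
  pos 5: 1110 XOR 1101 = 0011
  pos 7: 1100 XOR 1101 = 0001
Remainder (last 3 bits) = 001. This is the CRC / FCS.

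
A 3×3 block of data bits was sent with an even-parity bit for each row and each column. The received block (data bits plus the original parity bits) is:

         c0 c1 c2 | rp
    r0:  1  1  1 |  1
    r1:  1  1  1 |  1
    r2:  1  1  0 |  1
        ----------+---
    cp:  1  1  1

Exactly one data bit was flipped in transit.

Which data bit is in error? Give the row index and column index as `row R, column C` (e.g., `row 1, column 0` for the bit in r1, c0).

row 2, column 2

Recompute each row's even parity and compare to rp:
  r0: data parity 1, sent rp 1 → ok
  r1: data parity 1, sent rp 1 → ok
  r2: data parity 0, sent rp 1 → mismatch
Recompute each column's even parity and compare to cp:
  c0: data parity 1, sent cp 1 → ok
  c1: data parity 1, sent cp 1 → ok
  c2: data parity 0, sent cp 1 → mismatch
Exactly one row (r2) and one column (c2) fail → the flipped bit is at their intersection.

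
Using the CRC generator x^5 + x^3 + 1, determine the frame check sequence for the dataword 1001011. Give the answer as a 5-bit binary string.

Append 5 zeros: 100101100000. Divide by 101001 (XOR where the leading bit is 1):
  pos 0: 100101 XOR 101001 = 001100
  pos 2: 110010 XOR 101001 = 011011
  pos 3: 110110 XOR 101001 = 011111
  pos 4: 111110 XOR 101001 = 010111
  pos 5: 101110 XOR 101001 = 000111
Remainder (last 5 bits) = 01110. This is the CRC / FCS.

01110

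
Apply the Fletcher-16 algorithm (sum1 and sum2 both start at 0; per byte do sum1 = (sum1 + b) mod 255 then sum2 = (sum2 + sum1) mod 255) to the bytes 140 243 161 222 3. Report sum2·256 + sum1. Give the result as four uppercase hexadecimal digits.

Running sums (mod 255):
  after byte 0 (140): sum1=140, sum2=140
  after byte 1 (243): sum1=128, sum2=13
  after byte 2 (161): sum1=34, sum2=47
  after byte 3 (222): sum1=1, sum2=48
  after byte 4 (3): sum1=4, sum2=52
Checksum = sum2·256 + sum1 = 52·256 + 4 = 13316 = 0x3404.

3404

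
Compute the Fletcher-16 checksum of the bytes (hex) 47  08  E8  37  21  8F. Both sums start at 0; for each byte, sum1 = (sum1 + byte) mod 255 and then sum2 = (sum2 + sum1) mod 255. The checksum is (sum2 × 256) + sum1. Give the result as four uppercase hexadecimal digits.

Running sums (mod 255):
  after byte 0 (47): sum1=71, sum2=71
  after byte 1 (08): sum1=79, sum2=150
  after byte 2 (E8): sum1=56, sum2=206
  after byte 3 (37): sum1=111, sum2=62
  after byte 4 (21): sum1=144, sum2=206
  after byte 5 (8F): sum1=32, sum2=238
Checksum = sum2·256 + sum1 = 238·256 + 32 = 60960 = 0xEE20.

EE20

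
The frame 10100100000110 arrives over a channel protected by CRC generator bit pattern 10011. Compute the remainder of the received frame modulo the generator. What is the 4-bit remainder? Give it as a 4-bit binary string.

0000

Modulo-2 division of 10100100000110 by 10011:
  pos 0: 10100 XOR 10011 = 00111
  pos 2: 11110 XOR 10011 = 01101
  pos 3: 11010 XOR 10011 = 01001
  pos 4: 10010 XOR 10011 = 00001
  pos 8: 10011 XOR 10011 = 00000
Remainder = 0000 (zero — the frame passes the CRC check).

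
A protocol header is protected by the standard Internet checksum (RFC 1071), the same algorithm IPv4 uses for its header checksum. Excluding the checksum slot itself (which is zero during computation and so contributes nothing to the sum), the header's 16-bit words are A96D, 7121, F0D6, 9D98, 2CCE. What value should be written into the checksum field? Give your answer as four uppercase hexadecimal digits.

One's-complement addition (fold any carry out of bit 15 back into bit 0):
  0xA96D + 0x7121 = 0x11A8E → wrap carry → 0x1A8F
  0x1A8F + 0xF0D6 = 0x10B65 → wrap carry → 0x0B66
  0x0B66 + 0x9D98 = 0x0A8FE
  0xA8FE + 0x2CCE = 0x0D5CC
One's-complement sum = 0xD5CC.
Checksum = ~0xD5CC & 0xFFFF = 0x2A33.

2A33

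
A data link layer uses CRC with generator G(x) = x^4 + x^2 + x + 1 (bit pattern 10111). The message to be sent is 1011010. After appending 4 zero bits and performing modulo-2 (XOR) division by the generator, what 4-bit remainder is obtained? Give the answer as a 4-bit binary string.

Append 4 zeros: 10110100000. Divide by 10111 (XOR where the leading bit is 1):
  pos 0: 10110 XOR 10111 = 00001
  pos 4: 11000 XOR 10111 = 01111
  pos 5: 11110 XOR 10111 = 01001
  pos 6: 10010 XOR 10111 = 00101
Remainder (last 4 bits) = 0101. This is the CRC / FCS.

0101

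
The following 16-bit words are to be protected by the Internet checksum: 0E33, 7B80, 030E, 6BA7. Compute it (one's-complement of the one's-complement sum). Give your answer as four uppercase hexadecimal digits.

One's-complement addition (fold any carry out of bit 15 back into bit 0):
  0x0E33 + 0x7B80 = 0x089B3
  0x89B3 + 0x030E = 0x08CC1
  0x8CC1 + 0x6BA7 = 0x0F868
One's-complement sum = 0xF868.
Checksum = ~0xF868 & 0xFFFF = 0x0797.

0797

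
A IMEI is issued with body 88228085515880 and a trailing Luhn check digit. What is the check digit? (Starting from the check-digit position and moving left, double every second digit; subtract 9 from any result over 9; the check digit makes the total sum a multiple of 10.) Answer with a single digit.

Partial digits right→left: 0 8 8 5 1 5 5 8 0 8 2 2 8 8
Double every second digit counting from the check-digit position (so the 1st, 3rd, 5th, ... of the partial from the right).
  doubled (with −9 where >9): 0 7 2 1 0 4 7 → sum 21
  kept as-is: 8 5 5 8 8 2 8 → sum 44
Total = 21 + 44 = 65.
Check digit = (10 − (65 mod 10)) mod 10 = 5.

5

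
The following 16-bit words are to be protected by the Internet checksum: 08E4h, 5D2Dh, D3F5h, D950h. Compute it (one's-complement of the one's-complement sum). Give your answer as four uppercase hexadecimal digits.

One's-complement addition (fold any carry out of bit 15 back into bit 0):
  0x08E4 + 0x5D2D = 0x06611
  0x6611 + 0xD3F5 = 0x13A06 → wrap carry → 0x3A07
  0x3A07 + 0xD950 = 0x11357 → wrap carry → 0x1358
One's-complement sum = 0x1358.
Checksum = ~0x1358 & 0xFFFF = 0xECA7.

ECA7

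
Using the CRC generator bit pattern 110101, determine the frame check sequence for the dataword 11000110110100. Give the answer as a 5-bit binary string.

Append 5 zeros: 1100011011010000000. Divide by 110101 (XOR where the leading bit is 1):
  pos 0: 110001 XOR 110101 = 000100
  pos 3: 100101 XOR 110101 = 010000
  pos 4: 100001 XOR 110101 = 010100
  pos 5: 101000 XOR 110101 = 011101
  pos 6: 111011 XOR 110101 = 001110
  pos 8: 111000 XOR 110101 = 001101
  pos 10: 110100 XOR 110101 = 000001
Remainder (last 5 bits) = 01000. This is the CRC / FCS.

01000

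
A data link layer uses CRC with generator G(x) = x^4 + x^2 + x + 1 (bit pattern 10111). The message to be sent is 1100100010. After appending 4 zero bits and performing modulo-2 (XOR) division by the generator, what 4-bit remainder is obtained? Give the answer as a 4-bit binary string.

Append 4 zeros: 11001000100000. Divide by 10111 (XOR where the leading bit is 1):
  pos 0: 11001 XOR 10111 = 01110
  pos 1: 11100 XOR 10111 = 01011
  pos 2: 10110 XOR 10111 = 00001
  pos 6: 10100 XOR 10111 = 00011
  pos 9: 11000 XOR 10111 = 01111
Remainder (last 4 bits) = 1111. This is the CRC / FCS.

1111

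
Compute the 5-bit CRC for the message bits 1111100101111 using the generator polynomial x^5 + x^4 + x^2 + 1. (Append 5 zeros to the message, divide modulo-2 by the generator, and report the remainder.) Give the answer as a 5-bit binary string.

Append 5 zeros: 111110010111100000. Divide by 110101 (XOR where the leading bit is 1):
  pos 0: 111110 XOR 110101 = 001011
  pos 2: 101101 XOR 110101 = 011000
  pos 3: 110000 XOR 110101 = 000101
  pos 6: 101111 XOR 110101 = 011010
  pos 7: 110101 XOR 110101 = 000000
Remainder (last 5 bits) = 00000. This is the CRC / FCS.

00000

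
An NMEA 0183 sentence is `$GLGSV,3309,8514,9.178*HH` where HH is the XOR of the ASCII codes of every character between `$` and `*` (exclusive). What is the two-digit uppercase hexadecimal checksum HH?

XOR the ASCII codes of the payload characters:
  'G' = 0x47 → acc = 0x47
  'L' = 0x4C → acc = 0x0B
  'G' = 0x47 → acc = 0x4C
  'S' = 0x53 → acc = 0x1F
  'V' = 0x56 → acc = 0x49
  ',' = 0x2C → acc = 0x65
  '3' = 0x33 → acc = 0x56
  '3' = 0x33 → acc = 0x65
  '0' = 0x30 → acc = 0x55
  '9' = 0x39 → acc = 0x6C
  ',' = 0x2C → acc = 0x40
  '8' = 0x38 → acc = 0x78
  '5' = 0x35 → acc = 0x4D
  '1' = 0x31 → acc = 0x7C
  '4' = 0x34 → acc = 0x48
  ',' = 0x2C → acc = 0x64
  '9' = 0x39 → acc = 0x5D
  '.' = 0x2E → acc = 0x73
  '1' = 0x31 → acc = 0x42
  '7' = 0x37 → acc = 0x75
  '8' = 0x38 → acc = 0x4D
Checksum = 0x4D.

4D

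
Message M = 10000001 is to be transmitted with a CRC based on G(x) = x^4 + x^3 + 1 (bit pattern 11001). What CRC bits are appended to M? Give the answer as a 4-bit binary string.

0100

Append 4 zeros: 100000010000. Divide by 11001 (XOR where the leading bit is 1):
  pos 0: 10000 XOR 11001 = 01001
  pos 1: 10010 XOR 11001 = 01011
  pos 2: 10110 XOR 11001 = 01111
  pos 3: 11111 XOR 11001 = 00110
  pos 5: 11000 XOR 11001 = 00001
Remainder (last 4 bits) = 0100. This is the CRC / FCS.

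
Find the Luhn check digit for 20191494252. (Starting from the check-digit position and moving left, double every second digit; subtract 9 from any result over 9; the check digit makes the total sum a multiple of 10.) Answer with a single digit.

Partial digits right→left: 2 5 2 4 9 4 1 9 1 0 2
Double every second digit counting from the check-digit position (so the 1st, 3rd, 5th, ... of the partial from the right).
  doubled (with −9 where >9): 4 4 9 2 2 4 → sum 25
  kept as-is: 5 4 4 9 0 → sum 22
Total = 25 + 22 = 47.
Check digit = (10 − (47 mod 10)) mod 10 = 3.

3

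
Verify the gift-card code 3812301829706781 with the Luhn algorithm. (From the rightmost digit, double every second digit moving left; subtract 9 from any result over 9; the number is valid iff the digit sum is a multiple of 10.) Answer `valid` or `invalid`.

From the right, keep odd positions and double even positions (subtract 9 from any doubled value over 9):
  doubled (positions 2,4,...): 7 3 5 4 2 6 2 6 → sum 35
  kept (positions 1,3,...): 1 7 0 9 8 0 2 8 → sum 35
Total = 70.
70 mod 10 = 0, so the number is valid.

valid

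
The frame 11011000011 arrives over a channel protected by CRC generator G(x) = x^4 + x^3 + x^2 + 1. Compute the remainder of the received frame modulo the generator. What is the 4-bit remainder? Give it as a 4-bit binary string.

Modulo-2 division of 11011000011 by 11101:
  pos 0: 11011 XOR 11101 = 00110
  pos 2: 11000 XOR 11101 = 00101
  pos 4: 10100 XOR 11101 = 01001
  pos 5: 10011 XOR 11101 = 01110
  pos 6: 11101 XOR 11101 = 00000
Remainder = 0000 (zero — the frame passes the CRC check).

0000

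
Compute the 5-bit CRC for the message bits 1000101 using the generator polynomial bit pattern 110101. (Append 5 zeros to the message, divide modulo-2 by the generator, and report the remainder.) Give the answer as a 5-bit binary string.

10000

Append 5 zeros: 100010100000. Divide by 110101 (XOR where the leading bit is 1):
  pos 0: 100010 XOR 110101 = 010111
  pos 1: 101111 XOR 110101 = 011010
  pos 2: 110100 XOR 110101 = 000001
Remainder (last 5 bits) = 10000. This is the CRC / FCS.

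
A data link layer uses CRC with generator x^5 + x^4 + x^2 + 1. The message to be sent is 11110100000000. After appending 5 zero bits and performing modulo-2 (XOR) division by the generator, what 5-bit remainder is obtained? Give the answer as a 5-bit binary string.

Append 5 zeros: 1111010000000000000. Divide by 110101 (XOR where the leading bit is 1):
  pos 0: 111101 XOR 110101 = 001000
  pos 2: 100000 XOR 110101 = 010101
  pos 3: 101010 XOR 110101 = 011111
  pos 4: 111110 XOR 110101 = 001011
  pos 6: 101100 XOR 110101 = 011001
  pos 7: 110010 XOR 110101 = 000111
  pos 10: 111000 XOR 110101 = 001101
  pos 12: 110100 XOR 110101 = 000001
Remainder (last 5 bits) = 00010. This is the CRC / FCS.

00010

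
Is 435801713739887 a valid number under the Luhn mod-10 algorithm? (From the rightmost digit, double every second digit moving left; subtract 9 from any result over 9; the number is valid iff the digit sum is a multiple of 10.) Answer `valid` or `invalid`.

From the right, keep odd positions and double even positions (subtract 9 from any doubled value over 9):
  doubled (positions 2,4,...): 7 9 5 2 2 7 6 → sum 38
  kept (positions 1,3,...): 7 8 3 3 7 0 5 4 → sum 37
Total = 75.
75 mod 10 = 5, so the number is invalid.

invalid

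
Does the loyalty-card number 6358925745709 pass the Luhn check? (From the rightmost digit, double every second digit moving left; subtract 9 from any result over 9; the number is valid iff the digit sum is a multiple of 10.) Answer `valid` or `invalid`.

From the right, keep odd positions and double even positions (subtract 9 from any doubled value over 9):
  doubled (positions 2,4,...): 0 1 5 4 7 6 → sum 23
  kept (positions 1,3,...): 9 7 4 5 9 5 6 → sum 45
Total = 68.
68 mod 10 = 8, so the number is invalid.

invalid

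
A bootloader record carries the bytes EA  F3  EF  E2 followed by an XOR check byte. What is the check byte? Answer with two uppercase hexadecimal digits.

XOR the bytes together:
  start with 0xEA
  0xEA ⊕ 0xF3 = 0x19
  0x19 ⊕ 0xEF = 0xF6
  0xF6 ⊕ 0xE2 = 0x14

14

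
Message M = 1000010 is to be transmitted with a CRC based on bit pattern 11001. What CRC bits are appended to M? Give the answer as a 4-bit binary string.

Append 4 zeros: 10000100000. Divide by 11001 (XOR where the leading bit is 1):
  pos 0: 10000 XOR 11001 = 01001
  pos 1: 10011 XOR 11001 = 01010
  pos 2: 10100 XOR 11001 = 01101
  pos 3: 11010 XOR 11001 = 00011
  pos 6: 11000 XOR 11001 = 00001
Remainder (last 4 bits) = 0001. This is the CRC / FCS.

0001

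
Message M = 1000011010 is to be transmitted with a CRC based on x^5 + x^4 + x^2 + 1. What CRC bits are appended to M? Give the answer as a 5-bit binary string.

Append 5 zeros: 100001101000000. Divide by 110101 (XOR where the leading bit is 1):
  pos 0: 100001 XOR 110101 = 010100
  pos 1: 101001 XOR 110101 = 011100
  pos 2: 111000 XOR 110101 = 001101
  pos 4: 110110 XOR 110101 = 000011
  pos 8: 110000 XOR 110101 = 000101
Remainder (last 5 bits) = 01010. This is the CRC / FCS.

01010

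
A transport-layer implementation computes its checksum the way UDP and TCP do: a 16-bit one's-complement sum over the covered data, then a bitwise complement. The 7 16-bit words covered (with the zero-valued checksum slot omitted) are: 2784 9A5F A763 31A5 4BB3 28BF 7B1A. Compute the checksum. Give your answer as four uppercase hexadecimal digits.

One's-complement addition (fold any carry out of bit 15 back into bit 0):
  0x2784 + 0x9A5F = 0x0C1E3
  0xC1E3 + 0xA763 = 0x16946 → wrap carry → 0x6947
  0x6947 + 0x31A5 = 0x09AEC
  0x9AEC + 0x4BB3 = 0x0E69F
  0xE69F + 0x28BF = 0x10F5E → wrap carry → 0x0F5F
  0x0F5F + 0x7B1A = 0x08A79
One's-complement sum = 0x8A79.
Checksum = ~0x8A79 & 0xFFFF = 0x7586.

7586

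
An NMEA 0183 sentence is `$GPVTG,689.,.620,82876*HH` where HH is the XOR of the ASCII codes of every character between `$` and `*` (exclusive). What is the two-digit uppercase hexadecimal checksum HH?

4E

XOR the ASCII codes of the payload characters:
  'G' = 0x47 → acc = 0x47
  'P' = 0x50 → acc = 0x17
  'V' = 0x56 → acc = 0x41
  'T' = 0x54 → acc = 0x15
  'G' = 0x47 → acc = 0x52
  ',' = 0x2C → acc = 0x7E
  '6' = 0x36 → acc = 0x48
  '8' = 0x38 → acc = 0x70
  '9' = 0x39 → acc = 0x49
  '.' = 0x2E → acc = 0x67
  ',' = 0x2C → acc = 0x4B
  '.' = 0x2E → acc = 0x65
  '6' = 0x36 → acc = 0x53
  '2' = 0x32 → acc = 0x61
  '0' = 0x30 → acc = 0x51
  ',' = 0x2C → acc = 0x7D
  '8' = 0x38 → acc = 0x45
  '2' = 0x32 → acc = 0x77
  '8' = 0x38 → acc = 0x4F
  '7' = 0x37 → acc = 0x78
  '6' = 0x36 → acc = 0x4E
Checksum = 0x4E.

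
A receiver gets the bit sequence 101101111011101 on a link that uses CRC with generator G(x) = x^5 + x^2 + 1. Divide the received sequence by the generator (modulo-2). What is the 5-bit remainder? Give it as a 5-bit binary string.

Modulo-2 division of 101101111011101 by 100101:
  pos 0: 101101 XOR 100101 = 001000
  pos 2: 100011 XOR 100101 = 000110
  pos 5: 110101 XOR 100101 = 010000
  pos 6: 100001 XOR 100101 = 000100
  pos 9: 100101 XOR 100101 = 000000
Remainder = 00000 (zero — the frame passes the CRC check).

00000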